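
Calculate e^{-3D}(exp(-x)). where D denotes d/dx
e^{3 - x}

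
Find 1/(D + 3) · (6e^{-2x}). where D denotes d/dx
6 e^{- 2 x}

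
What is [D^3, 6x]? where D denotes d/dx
18D^{2}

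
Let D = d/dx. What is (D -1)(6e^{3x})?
12 e^{3 x}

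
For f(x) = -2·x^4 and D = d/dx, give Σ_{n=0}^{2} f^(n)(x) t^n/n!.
2 x^{2} \left(- 6 t^{2} - 4 t x - x^{2}\right)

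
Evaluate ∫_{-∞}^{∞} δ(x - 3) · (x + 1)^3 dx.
64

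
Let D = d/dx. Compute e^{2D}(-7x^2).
- 7 x^{2} - 28 x - 28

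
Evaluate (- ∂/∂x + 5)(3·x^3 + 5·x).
15 x^{3} - 9 x^{2} + 25 x - 5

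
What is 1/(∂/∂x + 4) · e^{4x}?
\frac{e^{4 x}}{8}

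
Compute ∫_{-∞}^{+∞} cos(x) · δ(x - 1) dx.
\cos{\left(1 \right)}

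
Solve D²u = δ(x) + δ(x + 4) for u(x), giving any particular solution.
\frac{|x|}{2} + \frac{|x + 4|}{2}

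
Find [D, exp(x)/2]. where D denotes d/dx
\frac{e^{x}}{2}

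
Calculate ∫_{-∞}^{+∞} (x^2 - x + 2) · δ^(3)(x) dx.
0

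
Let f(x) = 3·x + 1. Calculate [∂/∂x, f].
3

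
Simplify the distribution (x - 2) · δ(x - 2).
0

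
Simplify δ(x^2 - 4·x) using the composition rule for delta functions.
\frac{\delta(x - 4) + \delta(x)}{4}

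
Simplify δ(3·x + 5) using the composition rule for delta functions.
\frac{\delta(x + 5/3)}{3}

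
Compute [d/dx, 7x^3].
21 x^{2}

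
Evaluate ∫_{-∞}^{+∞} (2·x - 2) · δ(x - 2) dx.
2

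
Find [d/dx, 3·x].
3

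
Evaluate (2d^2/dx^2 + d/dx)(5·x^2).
10 x + 20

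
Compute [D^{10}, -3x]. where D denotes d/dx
-30D^{9}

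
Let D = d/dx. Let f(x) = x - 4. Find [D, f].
1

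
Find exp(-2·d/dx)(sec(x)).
\sec{\left(x - 2 \right)}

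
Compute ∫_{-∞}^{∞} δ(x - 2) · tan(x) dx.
\tan{\left(2 \right)}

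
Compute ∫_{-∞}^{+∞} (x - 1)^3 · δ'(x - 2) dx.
-3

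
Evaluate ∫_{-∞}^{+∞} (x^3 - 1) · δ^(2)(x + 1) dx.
-6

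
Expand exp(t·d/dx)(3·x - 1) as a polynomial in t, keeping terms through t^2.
3 t + 3 x - 1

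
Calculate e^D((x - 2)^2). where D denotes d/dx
x^{2} - 2 x + 1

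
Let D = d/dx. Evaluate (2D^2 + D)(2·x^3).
6 x \left(x + 4\right)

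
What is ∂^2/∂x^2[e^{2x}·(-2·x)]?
8 \left(- x - 1\right) e^{2 x}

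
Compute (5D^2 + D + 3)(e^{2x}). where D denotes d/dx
25 e^{2 x}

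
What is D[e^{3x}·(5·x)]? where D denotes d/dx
\left(15 x + 5\right) e^{3 x}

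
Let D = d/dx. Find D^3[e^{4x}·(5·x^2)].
\left(320 x^{2} + 480 x + 120\right) e^{4 x}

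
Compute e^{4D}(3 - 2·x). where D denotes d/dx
- 2 x - 5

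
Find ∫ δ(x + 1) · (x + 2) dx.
1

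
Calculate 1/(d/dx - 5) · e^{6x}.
e^{6 x}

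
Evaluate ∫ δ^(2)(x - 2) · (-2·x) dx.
0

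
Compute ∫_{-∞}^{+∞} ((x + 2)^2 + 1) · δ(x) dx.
5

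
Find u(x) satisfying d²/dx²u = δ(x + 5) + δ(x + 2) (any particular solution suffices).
\frac{|x + 5|}{2} + \frac{|x + 2|}{2}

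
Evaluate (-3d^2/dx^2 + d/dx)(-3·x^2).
18 - 6 x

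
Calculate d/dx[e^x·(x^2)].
x \left(x + 2\right) e^{x}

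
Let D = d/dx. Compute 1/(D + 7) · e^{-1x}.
\frac{e^{- x}}{6}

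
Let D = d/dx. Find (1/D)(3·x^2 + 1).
x^{3} + x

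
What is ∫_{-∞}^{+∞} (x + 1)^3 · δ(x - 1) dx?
8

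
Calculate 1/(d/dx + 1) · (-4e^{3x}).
- e^{3 x}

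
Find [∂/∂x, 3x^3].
9 x^{2}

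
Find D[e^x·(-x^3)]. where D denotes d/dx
x^{2} \left(- x - 3\right) e^{x}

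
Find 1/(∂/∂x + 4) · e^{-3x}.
e^{- 3 x}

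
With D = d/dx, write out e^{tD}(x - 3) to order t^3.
t + x - 3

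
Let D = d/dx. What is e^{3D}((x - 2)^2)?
x^{2} + 2 x + 1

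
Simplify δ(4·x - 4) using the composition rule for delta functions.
\frac{\delta(x - 1)}{4}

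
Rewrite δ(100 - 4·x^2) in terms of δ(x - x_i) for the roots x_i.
\frac{\delta(x - 5) + \delta(x + 5)}{40}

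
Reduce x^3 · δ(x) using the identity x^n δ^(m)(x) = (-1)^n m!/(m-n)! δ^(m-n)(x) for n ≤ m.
0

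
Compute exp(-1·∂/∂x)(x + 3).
x + 2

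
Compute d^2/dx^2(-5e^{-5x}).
- 125 e^{- 5 x}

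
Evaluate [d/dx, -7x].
-7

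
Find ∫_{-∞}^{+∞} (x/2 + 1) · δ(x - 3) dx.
\frac{5}{2}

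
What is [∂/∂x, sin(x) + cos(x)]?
- \sin{\left(x \right)} + \cos{\left(x \right)}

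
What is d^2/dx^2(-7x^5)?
- 140 x^{3}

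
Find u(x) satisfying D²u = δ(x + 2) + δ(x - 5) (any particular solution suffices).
\frac{|x + 2|}{2} + \frac{|x - 5|}{2}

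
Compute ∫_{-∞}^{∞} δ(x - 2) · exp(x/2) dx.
e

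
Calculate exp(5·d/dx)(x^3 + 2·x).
x^{3} + 15 x^{2} + 77 x + 135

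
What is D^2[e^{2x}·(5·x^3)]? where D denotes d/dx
10 x \left(2 x^{2} + 6 x + 3\right) e^{2 x}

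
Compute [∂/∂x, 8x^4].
32 x^{3}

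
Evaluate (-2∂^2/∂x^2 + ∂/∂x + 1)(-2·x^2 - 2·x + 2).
- 2 x^{2} - 6 x + 8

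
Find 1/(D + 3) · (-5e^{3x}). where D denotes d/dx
- \frac{5 e^{3 x}}{6}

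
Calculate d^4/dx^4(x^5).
120 x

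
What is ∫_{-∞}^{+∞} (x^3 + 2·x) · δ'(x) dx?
-2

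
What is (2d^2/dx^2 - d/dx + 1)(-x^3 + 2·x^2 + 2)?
- x^{3} + 5 x^{2} - 16 x + 10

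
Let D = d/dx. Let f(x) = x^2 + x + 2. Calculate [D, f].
2 x + 1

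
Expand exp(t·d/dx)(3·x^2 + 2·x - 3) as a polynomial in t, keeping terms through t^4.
3 t^{2} + 2 t \left(3 x + 1\right) + 3 x^{2} + 2 x - 3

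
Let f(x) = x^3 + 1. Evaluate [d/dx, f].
3 x^{2}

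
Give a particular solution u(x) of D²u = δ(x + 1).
\frac{|x + 1|}{2}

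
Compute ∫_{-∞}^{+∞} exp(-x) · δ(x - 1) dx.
e^{-1}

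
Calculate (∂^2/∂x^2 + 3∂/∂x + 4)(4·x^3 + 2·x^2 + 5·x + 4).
16 x^{3} + 44 x^{2} + 56 x + 35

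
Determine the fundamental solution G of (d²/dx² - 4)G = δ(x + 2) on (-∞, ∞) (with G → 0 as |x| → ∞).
-\frac{e^{-2|x + 2|}}{4}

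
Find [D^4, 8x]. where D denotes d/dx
32D^{3}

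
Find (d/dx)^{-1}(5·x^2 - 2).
\frac{5 x^{3}}{3} - 2 x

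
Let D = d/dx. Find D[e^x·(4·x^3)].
4 x^{2} \left(x + 3\right) e^{x}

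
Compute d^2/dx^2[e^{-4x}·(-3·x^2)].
6 \left(- 8 x^{2} + 8 x - 1\right) e^{- 4 x}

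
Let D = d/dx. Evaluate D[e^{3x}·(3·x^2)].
3 x \left(3 x + 2\right) e^{3 x}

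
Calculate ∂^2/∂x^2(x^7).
42 x^{5}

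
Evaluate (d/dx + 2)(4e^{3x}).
20 e^{3 x}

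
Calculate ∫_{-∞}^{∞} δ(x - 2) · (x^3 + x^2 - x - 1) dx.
9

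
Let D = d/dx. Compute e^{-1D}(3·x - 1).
3 x - 4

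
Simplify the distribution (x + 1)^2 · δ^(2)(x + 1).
2\delta(x + 1)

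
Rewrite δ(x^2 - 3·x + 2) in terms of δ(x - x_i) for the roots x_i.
\frac{\delta(x - 2) + \delta(x - 1)}{1}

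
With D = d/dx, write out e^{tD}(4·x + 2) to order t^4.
4 t + 4 x + 2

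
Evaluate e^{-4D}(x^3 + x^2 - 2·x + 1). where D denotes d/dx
x^{3} - 11 x^{2} + 38 x - 39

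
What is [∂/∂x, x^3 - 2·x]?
3 x^{2} - 2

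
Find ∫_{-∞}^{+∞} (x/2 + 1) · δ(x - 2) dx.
2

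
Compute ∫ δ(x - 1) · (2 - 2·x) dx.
0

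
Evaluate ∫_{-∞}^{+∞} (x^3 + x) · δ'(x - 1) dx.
-4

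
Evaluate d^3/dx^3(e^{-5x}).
- 125 e^{- 5 x}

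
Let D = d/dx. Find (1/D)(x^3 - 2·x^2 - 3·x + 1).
\frac{x^{4}}{4} - \frac{2 x^{3}}{3} - \frac{3 x^{2}}{2} + x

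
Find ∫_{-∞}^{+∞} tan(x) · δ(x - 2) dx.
\tan{\left(2 \right)}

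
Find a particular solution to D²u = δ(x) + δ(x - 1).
\frac{|x|}{2} + \frac{|x - 1|}{2}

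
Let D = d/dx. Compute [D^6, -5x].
-30D^{5}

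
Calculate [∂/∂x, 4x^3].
12 x^{2}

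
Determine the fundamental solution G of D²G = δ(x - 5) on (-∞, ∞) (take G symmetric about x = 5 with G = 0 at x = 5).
\frac{|x - 5|}{2}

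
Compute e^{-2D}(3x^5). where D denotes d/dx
3 x^{5} - 30 x^{4} + 120 x^{3} - 240 x^{2} + 240 x - 96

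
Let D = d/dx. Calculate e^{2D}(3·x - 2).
3 x + 4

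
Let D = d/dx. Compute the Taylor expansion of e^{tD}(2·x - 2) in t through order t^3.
2 t + 2 x - 2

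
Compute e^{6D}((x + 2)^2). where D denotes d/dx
x^{2} + 16 x + 64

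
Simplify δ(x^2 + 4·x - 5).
\frac{\delta(x + 5) + \delta(x - 1)}{6}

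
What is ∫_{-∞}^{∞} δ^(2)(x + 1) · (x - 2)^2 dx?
2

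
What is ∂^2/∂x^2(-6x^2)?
-12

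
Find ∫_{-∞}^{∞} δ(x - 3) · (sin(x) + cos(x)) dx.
\cos{\left(3 \right)} + \sin{\left(3 \right)}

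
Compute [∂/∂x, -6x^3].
- 18 x^{2}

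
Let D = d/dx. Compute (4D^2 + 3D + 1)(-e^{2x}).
- 23 e^{2 x}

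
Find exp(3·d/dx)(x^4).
x^{4} + 12 x^{3} + 54 x^{2} + 108 x + 81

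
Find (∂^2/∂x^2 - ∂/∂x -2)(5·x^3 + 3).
- 10 x^{3} - 15 x^{2} + 30 x - 6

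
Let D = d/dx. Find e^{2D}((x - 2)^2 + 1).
x^{2} + 1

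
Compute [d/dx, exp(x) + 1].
e^{x}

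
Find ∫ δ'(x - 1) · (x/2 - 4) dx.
- \frac{1}{2}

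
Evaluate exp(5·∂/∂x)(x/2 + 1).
\frac{x}{2} + \frac{7}{2}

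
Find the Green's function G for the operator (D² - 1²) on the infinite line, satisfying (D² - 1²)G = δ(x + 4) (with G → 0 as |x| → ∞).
-\frac{e^{-|x + 4|}}{2}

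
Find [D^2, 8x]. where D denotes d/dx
16D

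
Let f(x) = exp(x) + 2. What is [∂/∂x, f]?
e^{x}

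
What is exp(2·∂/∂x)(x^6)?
x^{6} + 12 x^{5} + 60 x^{4} + 160 x^{3} + 240 x^{2} + 192 x + 64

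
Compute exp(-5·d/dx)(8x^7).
8 x^{7} - 280 x^{6} + 4200 x^{5} - 35000 x^{4} + 175000 x^{3} - 525000 x^{2} + 875000 x - 625000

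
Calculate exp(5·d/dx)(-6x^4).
- 6 x^{4} - 120 x^{3} - 900 x^{2} - 3000 x - 3750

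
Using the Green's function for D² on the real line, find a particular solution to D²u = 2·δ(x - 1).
|x - 1|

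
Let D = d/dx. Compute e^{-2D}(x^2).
x^{2} - 4 x + 4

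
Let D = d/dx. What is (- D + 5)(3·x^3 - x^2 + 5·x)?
15 x^{3} - 14 x^{2} + 27 x - 5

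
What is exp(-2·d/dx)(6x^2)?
6 x^{2} - 24 x + 24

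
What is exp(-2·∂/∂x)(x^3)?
x^{3} - 6 x^{2} + 12 x - 8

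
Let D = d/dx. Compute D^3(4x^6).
480 x^{3}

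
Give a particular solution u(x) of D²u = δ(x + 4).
\frac{|x + 4|}{2}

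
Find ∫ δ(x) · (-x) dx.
0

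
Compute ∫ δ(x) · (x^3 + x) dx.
0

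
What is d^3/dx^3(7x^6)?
840 x^{3}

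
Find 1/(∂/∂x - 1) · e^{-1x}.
- \frac{e^{- x}}{2}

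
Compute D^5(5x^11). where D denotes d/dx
277200 x^{6}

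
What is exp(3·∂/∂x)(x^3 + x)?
x^{3} + 9 x^{2} + 28 x + 30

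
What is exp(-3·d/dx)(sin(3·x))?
\sin{\left(3 x - 9 \right)}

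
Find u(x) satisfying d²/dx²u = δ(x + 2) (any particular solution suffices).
\frac{|x + 2|}{2}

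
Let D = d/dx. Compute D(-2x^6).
- 12 x^{5}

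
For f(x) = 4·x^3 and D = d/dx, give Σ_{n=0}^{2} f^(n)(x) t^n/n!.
4 x \left(3 t^{2} + 3 t x + x^{2}\right)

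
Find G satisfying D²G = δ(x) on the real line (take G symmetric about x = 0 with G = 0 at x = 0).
\frac{|x|}{2}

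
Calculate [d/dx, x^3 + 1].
3 x^{2}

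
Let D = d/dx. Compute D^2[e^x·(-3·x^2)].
3 \left(- x^{2} - 4 x - 2\right) e^{x}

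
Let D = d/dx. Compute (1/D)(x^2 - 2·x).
\frac{x^{3}}{3} - x^{2}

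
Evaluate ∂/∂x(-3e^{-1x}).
3 e^{- x}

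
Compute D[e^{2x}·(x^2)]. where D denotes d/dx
2 x \left(x + 1\right) e^{2 x}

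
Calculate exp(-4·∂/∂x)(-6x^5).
- 6 x^{5} + 120 x^{4} - 960 x^{3} + 3840 x^{2} - 7680 x + 6144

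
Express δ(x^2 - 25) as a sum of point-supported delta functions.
\frac{\delta(x - 5) + \delta(x + 5)}{10}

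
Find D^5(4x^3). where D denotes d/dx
0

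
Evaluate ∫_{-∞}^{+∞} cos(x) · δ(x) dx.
1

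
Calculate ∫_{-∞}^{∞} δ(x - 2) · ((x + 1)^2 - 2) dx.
7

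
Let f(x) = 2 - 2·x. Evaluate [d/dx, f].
-2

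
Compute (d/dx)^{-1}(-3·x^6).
- \frac{3 x^{7}}{7}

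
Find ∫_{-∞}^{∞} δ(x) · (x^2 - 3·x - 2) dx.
-2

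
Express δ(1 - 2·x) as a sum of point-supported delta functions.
\frac{\delta(x - 1/2)}{2}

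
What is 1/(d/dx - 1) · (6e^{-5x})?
- e^{- 5 x}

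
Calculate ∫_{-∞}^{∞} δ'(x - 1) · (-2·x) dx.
2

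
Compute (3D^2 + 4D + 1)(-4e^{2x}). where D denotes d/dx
- 84 e^{2 x}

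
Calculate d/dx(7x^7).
49 x^{6}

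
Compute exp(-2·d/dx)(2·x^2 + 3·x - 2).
x \left(2 x - 5\right)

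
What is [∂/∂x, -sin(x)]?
- \cos{\left(x \right)}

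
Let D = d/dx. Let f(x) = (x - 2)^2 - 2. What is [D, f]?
2 x - 4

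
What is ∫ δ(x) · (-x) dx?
0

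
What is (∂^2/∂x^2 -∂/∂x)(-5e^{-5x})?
- 150 e^{- 5 x}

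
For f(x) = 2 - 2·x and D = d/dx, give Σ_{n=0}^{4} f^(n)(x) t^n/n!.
- 2 t - 2 x + 2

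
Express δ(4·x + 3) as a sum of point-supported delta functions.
\frac{\delta(x + 3/4)}{4}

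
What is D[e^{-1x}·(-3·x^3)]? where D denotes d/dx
3 x^{2} \left(x - 3\right) e^{- x}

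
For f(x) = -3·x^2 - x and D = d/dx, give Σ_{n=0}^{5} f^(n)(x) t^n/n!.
- 3 t^{2} - t \left(6 x + 1\right) - 3 x^{2} - x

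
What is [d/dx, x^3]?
3 x^{2}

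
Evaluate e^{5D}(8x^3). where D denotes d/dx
8 x^{3} + 120 x^{2} + 600 x + 1000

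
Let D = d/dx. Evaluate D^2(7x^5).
140 x^{3}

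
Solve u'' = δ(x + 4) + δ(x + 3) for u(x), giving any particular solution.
\frac{|x + 4|}{2} + \frac{|x + 3|}{2}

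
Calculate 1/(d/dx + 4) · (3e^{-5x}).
- 3 e^{- 5 x}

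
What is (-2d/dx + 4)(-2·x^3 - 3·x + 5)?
- 8 x^{3} + 12 x^{2} - 12 x + 26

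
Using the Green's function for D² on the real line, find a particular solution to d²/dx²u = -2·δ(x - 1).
-|x - 1|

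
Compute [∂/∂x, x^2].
2 x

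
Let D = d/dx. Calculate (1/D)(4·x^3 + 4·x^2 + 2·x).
x^{4} + \frac{4 x^{3}}{3} + x^{2}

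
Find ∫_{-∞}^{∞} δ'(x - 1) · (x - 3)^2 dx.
4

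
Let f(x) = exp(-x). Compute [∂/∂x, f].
- e^{- x}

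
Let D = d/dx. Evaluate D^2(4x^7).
168 x^{5}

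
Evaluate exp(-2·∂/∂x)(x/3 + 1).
\frac{x}{3} + \frac{1}{3}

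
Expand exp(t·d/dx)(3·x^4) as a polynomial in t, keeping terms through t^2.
3 x^{2} \left(6 t^{2} + 4 t x + x^{2}\right)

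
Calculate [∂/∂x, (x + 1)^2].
2 x + 2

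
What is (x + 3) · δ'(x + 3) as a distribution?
-\delta(x + 3)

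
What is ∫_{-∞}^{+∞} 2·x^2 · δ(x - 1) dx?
2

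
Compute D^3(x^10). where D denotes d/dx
720 x^{7}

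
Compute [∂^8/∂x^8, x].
8\frac{d^{7}}{dx^{7}}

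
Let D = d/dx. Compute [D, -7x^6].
- 42 x^{5}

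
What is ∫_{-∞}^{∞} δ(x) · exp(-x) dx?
1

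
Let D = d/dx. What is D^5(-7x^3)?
0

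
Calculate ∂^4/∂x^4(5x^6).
1800 x^{2}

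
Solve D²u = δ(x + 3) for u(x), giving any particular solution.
\frac{|x + 3|}{2}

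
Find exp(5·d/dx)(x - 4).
x + 1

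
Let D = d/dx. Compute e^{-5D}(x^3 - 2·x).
x^{3} - 15 x^{2} + 73 x - 115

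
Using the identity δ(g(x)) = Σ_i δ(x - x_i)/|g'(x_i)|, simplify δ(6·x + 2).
\frac{\delta(x + 1/3)}{6}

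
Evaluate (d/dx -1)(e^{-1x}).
- 2 e^{- x}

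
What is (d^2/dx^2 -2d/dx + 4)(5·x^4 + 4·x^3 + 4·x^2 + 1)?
20 x^{4} - 24 x^{3} + 52 x^{2} + 8 x + 12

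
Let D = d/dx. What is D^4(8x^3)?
0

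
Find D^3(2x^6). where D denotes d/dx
240 x^{3}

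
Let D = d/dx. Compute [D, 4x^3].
12 x^{2}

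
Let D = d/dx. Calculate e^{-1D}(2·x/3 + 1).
\frac{2 x}{3} + \frac{1}{3}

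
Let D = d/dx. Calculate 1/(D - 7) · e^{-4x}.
- \frac{e^{- 4 x}}{11}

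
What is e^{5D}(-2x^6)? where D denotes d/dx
- 2 x^{6} - 60 x^{5} - 750 x^{4} - 5000 x^{3} - 18750 x^{2} - 37500 x - 31250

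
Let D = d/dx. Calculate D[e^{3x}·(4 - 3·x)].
9 \left(1 - x\right) e^{3 x}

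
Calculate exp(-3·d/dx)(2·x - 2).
2 x - 8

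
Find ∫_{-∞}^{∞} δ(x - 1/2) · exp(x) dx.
e^{\frac{1}{2}}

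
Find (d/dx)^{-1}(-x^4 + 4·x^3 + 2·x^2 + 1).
- \frac{x^{5}}{5} + x^{4} + \frac{2 x^{3}}{3} + x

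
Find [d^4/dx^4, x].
4\frac{d^{3}}{dx^{3}}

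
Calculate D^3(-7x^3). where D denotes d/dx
-42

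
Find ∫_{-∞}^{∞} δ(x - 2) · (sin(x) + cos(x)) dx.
\cos{\left(2 \right)} + \sin{\left(2 \right)}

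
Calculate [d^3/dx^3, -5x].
-15\frac{d^{2}}{dx^{2}}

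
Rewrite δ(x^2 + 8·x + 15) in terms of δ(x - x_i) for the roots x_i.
\frac{\delta(x + 3) + \delta(x + 5)}{2}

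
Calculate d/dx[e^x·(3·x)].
3 \left(x + 1\right) e^{x}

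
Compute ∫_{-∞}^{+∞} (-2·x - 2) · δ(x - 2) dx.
-6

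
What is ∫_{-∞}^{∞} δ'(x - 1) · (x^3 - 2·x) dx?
-1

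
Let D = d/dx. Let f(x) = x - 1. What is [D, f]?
1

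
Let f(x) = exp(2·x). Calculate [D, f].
2 e^{2 x}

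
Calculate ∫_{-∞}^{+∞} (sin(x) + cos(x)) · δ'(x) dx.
-1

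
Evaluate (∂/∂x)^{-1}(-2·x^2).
- \frac{2 x^{3}}{3}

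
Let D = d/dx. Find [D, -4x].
-4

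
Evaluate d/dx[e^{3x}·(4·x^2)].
4 x \left(3 x + 2\right) e^{3 x}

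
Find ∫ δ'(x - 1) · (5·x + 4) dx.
-5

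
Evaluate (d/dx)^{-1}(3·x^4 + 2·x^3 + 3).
\frac{3 x^{5}}{5} + \frac{x^{4}}{2} + 3 x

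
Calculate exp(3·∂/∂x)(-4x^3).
- 4 x^{3} - 36 x^{2} - 108 x - 108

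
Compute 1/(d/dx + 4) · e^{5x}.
\frac{e^{5 x}}{9}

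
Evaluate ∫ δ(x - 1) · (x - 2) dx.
-1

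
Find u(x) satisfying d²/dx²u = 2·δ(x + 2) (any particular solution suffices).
|x + 2|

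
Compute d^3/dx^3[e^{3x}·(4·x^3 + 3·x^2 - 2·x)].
\left(108 x^{3} + 405 x^{2} + 324 x + 24\right) e^{3 x}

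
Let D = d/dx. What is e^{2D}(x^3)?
x^{3} + 6 x^{2} + 12 x + 8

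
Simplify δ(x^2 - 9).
\frac{\delta(x + 3) + \delta(x - 3)}{6}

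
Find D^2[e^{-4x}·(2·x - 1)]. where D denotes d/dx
32 \left(x - 1\right) e^{- 4 x}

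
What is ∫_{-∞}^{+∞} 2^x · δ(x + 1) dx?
\frac{1}{2}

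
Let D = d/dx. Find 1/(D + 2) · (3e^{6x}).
\frac{3 e^{6 x}}{8}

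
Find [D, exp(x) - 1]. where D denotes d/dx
e^{x}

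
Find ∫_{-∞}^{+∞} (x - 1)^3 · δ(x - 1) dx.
0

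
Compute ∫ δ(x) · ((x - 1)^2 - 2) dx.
-1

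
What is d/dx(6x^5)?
30 x^{4}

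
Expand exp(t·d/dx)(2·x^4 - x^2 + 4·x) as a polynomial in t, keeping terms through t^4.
2 t^{4} + 8 t^{3} x + t^{2} \left(12 x^{2} - 1\right) + 2 t \left(4 x^{3} - x + 2\right) + 2 x^{4} - x^{2} + 4 x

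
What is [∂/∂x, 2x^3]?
6 x^{2}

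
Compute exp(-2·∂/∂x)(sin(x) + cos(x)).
\sqrt{2} \cos{\left(- x + \frac{\pi}{4} + 2 \right)}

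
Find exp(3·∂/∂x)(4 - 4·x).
- 4 x - 8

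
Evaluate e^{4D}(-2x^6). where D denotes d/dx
- 2 x^{6} - 48 x^{5} - 480 x^{4} - 2560 x^{3} - 7680 x^{2} - 12288 x - 8192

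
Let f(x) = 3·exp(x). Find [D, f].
3 e^{x}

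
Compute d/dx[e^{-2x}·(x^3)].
x^{2} \left(3 - 2 x\right) e^{- 2 x}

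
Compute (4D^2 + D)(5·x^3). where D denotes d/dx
15 x \left(x + 8\right)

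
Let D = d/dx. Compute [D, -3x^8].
- 24 x^{7}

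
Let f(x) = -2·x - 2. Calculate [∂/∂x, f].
-2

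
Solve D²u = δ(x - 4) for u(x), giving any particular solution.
\frac{|x - 4|}{2}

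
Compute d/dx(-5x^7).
- 35 x^{6}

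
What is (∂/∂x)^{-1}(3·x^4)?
\frac{3 x^{5}}{5}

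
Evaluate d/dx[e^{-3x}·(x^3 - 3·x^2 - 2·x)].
\left(- 3 x^{3} + 12 x^{2} - 2\right) e^{- 3 x}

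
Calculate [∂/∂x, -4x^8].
- 32 x^{7}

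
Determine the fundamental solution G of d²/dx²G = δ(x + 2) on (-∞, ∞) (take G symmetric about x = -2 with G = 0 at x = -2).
\frac{|x + 2|}{2}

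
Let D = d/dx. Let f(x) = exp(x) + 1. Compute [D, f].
e^{x}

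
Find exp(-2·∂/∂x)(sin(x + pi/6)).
\sin{\left(x - 2 + \frac{\pi}{6} \right)}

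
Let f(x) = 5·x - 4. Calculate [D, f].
5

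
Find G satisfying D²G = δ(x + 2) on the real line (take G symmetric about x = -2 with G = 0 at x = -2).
\frac{|x + 2|}{2}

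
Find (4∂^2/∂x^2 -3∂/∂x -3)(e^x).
- 2 e^{x}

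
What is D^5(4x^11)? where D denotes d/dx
221760 x^{6}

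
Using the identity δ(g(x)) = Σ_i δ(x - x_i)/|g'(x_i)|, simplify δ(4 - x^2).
\frac{\delta(x - 2) + \delta(x + 2)}{4}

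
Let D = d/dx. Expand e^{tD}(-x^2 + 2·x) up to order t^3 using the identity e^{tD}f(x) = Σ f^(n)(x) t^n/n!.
- t^{2} - 2 t \left(x - 1\right) - x^{2} + 2 x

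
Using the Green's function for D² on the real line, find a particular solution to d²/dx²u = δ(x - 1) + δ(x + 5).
\frac{|x - 1|}{2} + \frac{|x + 5|}{2}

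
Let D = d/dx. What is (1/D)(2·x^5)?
\frac{x^{6}}{3}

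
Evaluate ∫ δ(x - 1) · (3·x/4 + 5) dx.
\frac{23}{4}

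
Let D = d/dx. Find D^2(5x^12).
660 x^{10}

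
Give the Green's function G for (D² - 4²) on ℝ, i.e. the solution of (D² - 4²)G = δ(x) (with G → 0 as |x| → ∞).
-\frac{e^{-4|x|}}{8}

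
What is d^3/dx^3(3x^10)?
2160 x^{7}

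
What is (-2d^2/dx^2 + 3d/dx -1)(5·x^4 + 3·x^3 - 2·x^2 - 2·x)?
- 5 x^{4} + 57 x^{3} - 91 x^{2} - 46 x + 2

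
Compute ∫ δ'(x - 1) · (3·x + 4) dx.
-3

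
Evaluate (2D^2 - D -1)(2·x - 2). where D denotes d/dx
- 2 x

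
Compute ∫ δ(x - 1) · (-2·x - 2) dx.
-4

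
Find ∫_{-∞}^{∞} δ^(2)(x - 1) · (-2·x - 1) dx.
0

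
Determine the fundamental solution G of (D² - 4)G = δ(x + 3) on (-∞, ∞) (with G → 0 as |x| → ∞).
-\frac{e^{-2|x + 3|}}{4}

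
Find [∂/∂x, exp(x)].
e^{x}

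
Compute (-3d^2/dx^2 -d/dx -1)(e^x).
- 5 e^{x}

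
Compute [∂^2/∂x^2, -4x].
-8\frac{d}{dx}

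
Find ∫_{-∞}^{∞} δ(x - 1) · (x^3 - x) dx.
0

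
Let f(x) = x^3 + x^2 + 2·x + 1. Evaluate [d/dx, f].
3 x^{2} + 2 x + 2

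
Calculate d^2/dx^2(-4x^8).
- 224 x^{6}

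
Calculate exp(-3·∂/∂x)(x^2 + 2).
x^{2} - 6 x + 11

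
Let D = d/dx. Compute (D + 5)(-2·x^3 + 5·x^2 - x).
- 10 x^{3} + 19 x^{2} + 5 x - 1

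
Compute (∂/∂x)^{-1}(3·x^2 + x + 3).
x^{3} + \frac{x^{2}}{2} + 3 x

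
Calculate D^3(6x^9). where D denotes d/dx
3024 x^{6}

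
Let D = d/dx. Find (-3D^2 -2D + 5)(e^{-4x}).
- 35 e^{- 4 x}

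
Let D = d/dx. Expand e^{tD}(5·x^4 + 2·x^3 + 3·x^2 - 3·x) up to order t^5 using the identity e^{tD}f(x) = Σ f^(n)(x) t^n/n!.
5 t^{4} + t^{3} \left(20 x + 2\right) + t^{2} \left(30 x^{2} + 6 x + 3\right) + t \left(20 x^{3} + 6 x^{2} + 6 x - 3\right) + 5 x^{4} + 2 x^{3} + 3 x^{2} - 3 x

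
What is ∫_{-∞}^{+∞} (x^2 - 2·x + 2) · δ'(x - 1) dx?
0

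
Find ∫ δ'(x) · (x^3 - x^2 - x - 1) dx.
1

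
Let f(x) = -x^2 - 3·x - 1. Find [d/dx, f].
- 2 x - 3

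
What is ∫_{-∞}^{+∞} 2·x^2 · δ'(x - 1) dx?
-4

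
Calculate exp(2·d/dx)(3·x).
3 x + 6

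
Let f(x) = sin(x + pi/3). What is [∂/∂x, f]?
\cos{\left(x + \frac{\pi}{3} \right)}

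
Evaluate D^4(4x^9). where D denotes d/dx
12096 x^{5}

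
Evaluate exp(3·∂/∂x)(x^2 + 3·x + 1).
x^{2} + 9 x + 19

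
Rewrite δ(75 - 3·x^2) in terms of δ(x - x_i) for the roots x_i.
\frac{\delta(x - 5) + \delta(x + 5)}{30}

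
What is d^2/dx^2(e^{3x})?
9 e^{3 x}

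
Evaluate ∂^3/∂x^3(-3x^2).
0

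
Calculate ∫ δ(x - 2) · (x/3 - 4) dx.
- \frac{10}{3}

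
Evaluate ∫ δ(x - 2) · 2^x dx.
4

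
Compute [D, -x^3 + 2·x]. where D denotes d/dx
2 - 3 x^{2}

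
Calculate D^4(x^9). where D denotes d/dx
3024 x^{5}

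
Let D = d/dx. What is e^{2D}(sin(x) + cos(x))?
\sqrt{2} \sin{\left(x + \frac{\pi}{4} + 2 \right)}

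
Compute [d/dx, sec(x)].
\tan{\left(x \right)} \sec{\left(x \right)}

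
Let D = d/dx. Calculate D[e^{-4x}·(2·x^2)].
4 x \left(1 - 2 x\right) e^{- 4 x}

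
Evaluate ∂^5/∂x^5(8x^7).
20160 x^{2}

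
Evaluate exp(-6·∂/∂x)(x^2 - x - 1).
x^{2} - 13 x + 41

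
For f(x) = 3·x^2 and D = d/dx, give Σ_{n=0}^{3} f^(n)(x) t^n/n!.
3 t^{2} + 6 t x + 3 x^{2}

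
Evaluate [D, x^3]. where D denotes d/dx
3 x^{2}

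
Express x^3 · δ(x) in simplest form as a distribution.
0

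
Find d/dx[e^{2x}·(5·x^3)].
x^{2} \left(10 x + 15\right) e^{2 x}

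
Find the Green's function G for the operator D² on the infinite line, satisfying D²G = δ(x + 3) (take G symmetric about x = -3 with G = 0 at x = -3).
\frac{|x + 3|}{2}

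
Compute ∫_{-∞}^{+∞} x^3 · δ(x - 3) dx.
27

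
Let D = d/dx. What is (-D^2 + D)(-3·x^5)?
15 x^{3} \left(4 - x\right)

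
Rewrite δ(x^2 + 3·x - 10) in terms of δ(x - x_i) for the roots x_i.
\frac{\delta(x - 2) + \delta(x + 5)}{7}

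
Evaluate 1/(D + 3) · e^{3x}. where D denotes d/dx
\frac{e^{3 x}}{6}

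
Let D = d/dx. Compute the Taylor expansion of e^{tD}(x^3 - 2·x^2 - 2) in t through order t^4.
t^{3} + t^{2} \left(3 x - 2\right) + t x \left(3 x - 4\right) + x^{3} - 2 x^{2} - 2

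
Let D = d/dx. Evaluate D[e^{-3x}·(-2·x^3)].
6 x^{2} \left(x - 1\right) e^{- 3 x}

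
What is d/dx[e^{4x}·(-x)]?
\left(- 4 x - 1\right) e^{4 x}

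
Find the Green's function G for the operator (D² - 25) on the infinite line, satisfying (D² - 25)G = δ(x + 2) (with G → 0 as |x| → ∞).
-\frac{e^{-5|x + 2|}}{10}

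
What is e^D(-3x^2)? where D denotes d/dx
- 3 x^{2} - 6 x - 3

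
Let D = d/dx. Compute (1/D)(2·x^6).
\frac{2 x^{7}}{7}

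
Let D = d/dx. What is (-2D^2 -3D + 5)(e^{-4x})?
- 15 e^{- 4 x}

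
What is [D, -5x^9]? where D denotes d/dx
- 45 x^{8}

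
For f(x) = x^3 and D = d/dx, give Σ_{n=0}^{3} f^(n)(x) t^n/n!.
t^{3} + 3 t^{2} x + 3 t x^{2} + x^{3}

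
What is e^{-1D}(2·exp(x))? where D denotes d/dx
2 e^{x - 1}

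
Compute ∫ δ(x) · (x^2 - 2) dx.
-2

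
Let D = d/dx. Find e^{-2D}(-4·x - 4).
4 - 4 x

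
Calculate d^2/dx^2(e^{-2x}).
4 e^{- 2 x}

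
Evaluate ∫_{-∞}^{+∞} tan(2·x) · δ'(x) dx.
-2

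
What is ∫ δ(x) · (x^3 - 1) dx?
-1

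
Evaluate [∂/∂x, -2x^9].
- 18 x^{8}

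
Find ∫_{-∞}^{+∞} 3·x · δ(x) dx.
0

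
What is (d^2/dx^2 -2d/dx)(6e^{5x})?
90 e^{5 x}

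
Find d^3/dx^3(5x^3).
30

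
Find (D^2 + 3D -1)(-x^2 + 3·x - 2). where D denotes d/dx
x^{2} - 9 x + 9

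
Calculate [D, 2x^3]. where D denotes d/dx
6 x^{2}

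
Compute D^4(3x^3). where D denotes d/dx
0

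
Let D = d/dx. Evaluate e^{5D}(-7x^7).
- 7 x^{7} - 245 x^{6} - 3675 x^{5} - 30625 x^{4} - 153125 x^{3} - 459375 x^{2} - 765625 x - 546875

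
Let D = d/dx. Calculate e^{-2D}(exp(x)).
e^{x - 2}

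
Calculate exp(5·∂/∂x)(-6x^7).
- 6 x^{7} - 210 x^{6} - 3150 x^{5} - 26250 x^{4} - 131250 x^{3} - 393750 x^{2} - 656250 x - 468750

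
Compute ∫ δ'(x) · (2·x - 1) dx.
-2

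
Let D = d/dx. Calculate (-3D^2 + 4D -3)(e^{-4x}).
- 67 e^{- 4 x}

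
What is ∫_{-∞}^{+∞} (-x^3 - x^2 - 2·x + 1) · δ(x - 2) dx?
-15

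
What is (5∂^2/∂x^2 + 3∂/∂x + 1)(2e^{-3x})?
74 e^{- 3 x}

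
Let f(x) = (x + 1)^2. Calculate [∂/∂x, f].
2 x + 2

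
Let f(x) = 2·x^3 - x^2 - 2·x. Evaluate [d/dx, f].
6 x^{2} - 2 x - 2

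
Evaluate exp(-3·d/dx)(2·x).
2 x - 6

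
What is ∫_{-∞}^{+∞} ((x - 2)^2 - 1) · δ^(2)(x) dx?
2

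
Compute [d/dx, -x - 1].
-1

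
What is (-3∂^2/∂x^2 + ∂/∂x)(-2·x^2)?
12 - 4 x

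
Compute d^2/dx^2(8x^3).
48 x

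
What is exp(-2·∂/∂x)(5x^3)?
5 x^{3} - 30 x^{2} + 60 x - 40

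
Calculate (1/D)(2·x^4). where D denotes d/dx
\frac{2 x^{5}}{5}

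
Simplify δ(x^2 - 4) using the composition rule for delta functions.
\frac{\delta(x - 2) + \delta(x + 2)}{4}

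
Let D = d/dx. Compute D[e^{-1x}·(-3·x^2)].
3 x \left(x - 2\right) e^{- x}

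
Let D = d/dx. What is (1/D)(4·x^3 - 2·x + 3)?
x^{4} - x^{2} + 3 x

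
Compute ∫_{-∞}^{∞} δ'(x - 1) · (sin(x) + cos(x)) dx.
- \cos{\left(1 \right)} + \sin{\left(1 \right)}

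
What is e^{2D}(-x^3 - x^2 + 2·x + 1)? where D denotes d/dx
- x^{3} - 7 x^{2} - 14 x - 7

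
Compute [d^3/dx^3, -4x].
-12\frac{d^{2}}{dx^{2}}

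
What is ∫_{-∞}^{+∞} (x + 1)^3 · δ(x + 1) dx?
0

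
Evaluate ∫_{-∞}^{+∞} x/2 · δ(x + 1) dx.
- \frac{1}{2}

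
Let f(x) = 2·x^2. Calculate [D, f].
4 x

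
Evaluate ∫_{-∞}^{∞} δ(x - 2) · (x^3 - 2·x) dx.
4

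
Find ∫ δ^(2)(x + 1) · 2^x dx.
\frac{\log{\left(2 \right)}^{2}}{2}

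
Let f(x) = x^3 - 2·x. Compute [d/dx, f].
3 x^{2} - 2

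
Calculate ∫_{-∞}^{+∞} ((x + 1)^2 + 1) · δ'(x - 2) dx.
-6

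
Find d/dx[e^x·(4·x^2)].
4 x \left(x + 2\right) e^{x}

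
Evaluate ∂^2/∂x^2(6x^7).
252 x^{5}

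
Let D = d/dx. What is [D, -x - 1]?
-1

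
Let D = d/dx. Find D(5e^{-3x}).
- 15 e^{- 3 x}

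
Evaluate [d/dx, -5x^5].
- 25 x^{4}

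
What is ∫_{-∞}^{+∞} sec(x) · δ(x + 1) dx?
\sec{\left(1 \right)}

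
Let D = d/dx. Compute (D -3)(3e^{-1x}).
- 12 e^{- x}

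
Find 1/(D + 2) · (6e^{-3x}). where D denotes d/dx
- 6 e^{- 3 x}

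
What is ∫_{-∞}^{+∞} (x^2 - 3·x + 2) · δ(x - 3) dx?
2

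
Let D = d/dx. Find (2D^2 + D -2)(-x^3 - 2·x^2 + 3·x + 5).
2 x^{3} + x^{2} - 22 x - 15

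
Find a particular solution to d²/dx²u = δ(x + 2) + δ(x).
\frac{|x + 2|}{2} + \frac{|x|}{2}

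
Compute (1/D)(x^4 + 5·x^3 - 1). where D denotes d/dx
\frac{x^{5}}{5} + \frac{5 x^{4}}{4} - x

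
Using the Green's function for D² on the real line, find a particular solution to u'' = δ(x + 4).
\frac{|x + 4|}{2}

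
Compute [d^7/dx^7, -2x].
-14\frac{d^{6}}{dx^{6}}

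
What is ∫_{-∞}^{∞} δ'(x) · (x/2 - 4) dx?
- \frac{1}{2}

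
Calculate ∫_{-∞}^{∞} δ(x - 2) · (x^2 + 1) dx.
5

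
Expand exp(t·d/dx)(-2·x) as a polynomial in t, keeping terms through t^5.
- 2 t - 2 x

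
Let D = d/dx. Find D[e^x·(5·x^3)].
5 x^{2} \left(x + 3\right) e^{x}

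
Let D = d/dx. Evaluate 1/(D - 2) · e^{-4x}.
- \frac{e^{- 4 x}}{6}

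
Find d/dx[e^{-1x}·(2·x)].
2 \left(1 - x\right) e^{- x}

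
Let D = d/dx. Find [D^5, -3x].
-15D^{4}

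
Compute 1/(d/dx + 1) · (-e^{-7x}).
\frac{e^{- 7 x}}{6}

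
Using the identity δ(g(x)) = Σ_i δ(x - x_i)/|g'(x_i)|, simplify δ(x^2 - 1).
\frac{\delta(x + 1) + \delta(x - 1)}{2}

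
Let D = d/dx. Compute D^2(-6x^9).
- 432 x^{7}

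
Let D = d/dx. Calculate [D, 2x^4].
8 x^{3}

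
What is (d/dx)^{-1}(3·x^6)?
\frac{3 x^{7}}{7}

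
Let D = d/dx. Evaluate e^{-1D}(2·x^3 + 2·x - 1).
2 x^{3} - 6 x^{2} + 8 x - 5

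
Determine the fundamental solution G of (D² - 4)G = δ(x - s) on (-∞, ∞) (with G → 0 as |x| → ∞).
-\frac{e^{-2|x-s|}}{4}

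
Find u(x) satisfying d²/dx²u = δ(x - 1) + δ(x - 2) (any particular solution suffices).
\frac{|x - 1|}{2} + \frac{|x - 2|}{2}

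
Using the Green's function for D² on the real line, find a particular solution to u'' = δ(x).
\frac{|x|}{2}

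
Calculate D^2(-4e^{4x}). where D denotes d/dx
- 64 e^{4 x}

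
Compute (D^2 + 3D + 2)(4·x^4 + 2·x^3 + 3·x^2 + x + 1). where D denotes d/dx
8 x^{4} + 52 x^{3} + 72 x^{2} + 32 x + 11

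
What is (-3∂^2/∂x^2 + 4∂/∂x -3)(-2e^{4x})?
70 e^{4 x}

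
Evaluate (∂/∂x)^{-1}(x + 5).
\frac{x^{2}}{2} + 5 x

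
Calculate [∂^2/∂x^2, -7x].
-14\frac{d}{dx}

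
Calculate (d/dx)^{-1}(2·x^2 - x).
\frac{2 x^{3}}{3} - \frac{x^{2}}{2}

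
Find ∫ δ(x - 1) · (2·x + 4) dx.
6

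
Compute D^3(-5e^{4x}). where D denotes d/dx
- 320 e^{4 x}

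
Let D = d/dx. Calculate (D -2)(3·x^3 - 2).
- 6 x^{3} + 9 x^{2} + 4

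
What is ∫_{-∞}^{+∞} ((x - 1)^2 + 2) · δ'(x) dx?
2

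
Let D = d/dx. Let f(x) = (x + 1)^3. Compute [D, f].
3 \left(x + 1\right)^{2}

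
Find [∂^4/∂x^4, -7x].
-28\frac{d^{3}}{dx^{3}}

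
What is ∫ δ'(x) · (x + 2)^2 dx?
-4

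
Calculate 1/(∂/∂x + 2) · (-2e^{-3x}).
2 e^{- 3 x}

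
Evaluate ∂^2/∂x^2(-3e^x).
- 3 e^{x}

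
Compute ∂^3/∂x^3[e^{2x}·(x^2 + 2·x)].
\left(8 x^{2} + 40 x + 36\right) e^{2 x}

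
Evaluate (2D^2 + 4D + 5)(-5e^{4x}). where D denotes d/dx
- 265 e^{4 x}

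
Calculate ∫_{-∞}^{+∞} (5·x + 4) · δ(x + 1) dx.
-1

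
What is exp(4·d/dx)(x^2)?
x^{2} + 8 x + 16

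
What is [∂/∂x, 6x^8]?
48 x^{7}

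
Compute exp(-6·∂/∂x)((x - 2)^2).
x^{2} - 16 x + 64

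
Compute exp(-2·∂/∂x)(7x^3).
7 x^{3} - 42 x^{2} + 84 x - 56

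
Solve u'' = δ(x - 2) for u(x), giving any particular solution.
\frac{|x - 2|}{2}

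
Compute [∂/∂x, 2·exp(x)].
2 e^{x}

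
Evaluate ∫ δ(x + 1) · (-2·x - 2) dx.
0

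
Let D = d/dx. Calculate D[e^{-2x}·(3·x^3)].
x^{2} \left(9 - 6 x\right) e^{- 2 x}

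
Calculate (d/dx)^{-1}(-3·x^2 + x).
- x^{3} + \frac{x^{2}}{2}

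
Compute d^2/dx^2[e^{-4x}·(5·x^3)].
10 x \left(8 x^{2} - 12 x + 3\right) e^{- 4 x}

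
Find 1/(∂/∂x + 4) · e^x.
\frac{e^{x}}{5}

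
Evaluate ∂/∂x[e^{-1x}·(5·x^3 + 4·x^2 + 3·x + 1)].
\left(- 5 x^{3} + 11 x^{2} + 5 x + 2\right) e^{- x}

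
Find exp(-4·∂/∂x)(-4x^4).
- 4 x^{4} + 64 x^{3} - 384 x^{2} + 1024 x - 1024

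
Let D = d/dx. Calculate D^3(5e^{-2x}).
- 40 e^{- 2 x}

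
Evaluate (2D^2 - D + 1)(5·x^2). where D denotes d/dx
5 x^{2} - 10 x + 20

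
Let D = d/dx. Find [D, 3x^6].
18 x^{5}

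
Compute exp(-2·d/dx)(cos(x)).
\cos{\left(x - 2 \right)}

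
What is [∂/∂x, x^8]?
8 x^{7}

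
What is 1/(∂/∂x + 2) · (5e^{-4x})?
- \frac{5 e^{- 4 x}}{2}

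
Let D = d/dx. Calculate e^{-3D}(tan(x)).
\tan{\left(x - 3 \right)}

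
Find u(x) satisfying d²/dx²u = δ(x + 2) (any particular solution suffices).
\frac{|x + 2|}{2}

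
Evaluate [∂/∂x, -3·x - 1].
-3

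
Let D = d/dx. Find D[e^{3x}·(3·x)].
\left(9 x + 3\right) e^{3 x}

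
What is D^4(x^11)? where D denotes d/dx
7920 x^{7}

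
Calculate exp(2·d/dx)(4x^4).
4 x^{4} + 32 x^{3} + 96 x^{2} + 128 x + 64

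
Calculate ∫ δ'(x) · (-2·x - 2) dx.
2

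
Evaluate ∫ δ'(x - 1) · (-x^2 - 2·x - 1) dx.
4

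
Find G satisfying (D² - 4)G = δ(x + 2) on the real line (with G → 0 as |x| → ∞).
-\frac{e^{-2|x + 2|}}{4}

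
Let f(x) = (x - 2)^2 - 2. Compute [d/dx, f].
2 x - 4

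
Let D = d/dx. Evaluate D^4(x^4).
24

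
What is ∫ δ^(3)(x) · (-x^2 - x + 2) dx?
0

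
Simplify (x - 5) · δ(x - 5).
0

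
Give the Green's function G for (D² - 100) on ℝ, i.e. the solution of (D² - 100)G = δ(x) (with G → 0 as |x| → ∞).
-\frac{e^{-10|x|}}{20}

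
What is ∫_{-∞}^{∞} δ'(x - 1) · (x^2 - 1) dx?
-2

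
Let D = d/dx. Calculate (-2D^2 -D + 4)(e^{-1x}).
3 e^{- x}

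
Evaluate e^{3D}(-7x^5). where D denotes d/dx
- 7 x^{5} - 105 x^{4} - 630 x^{3} - 1890 x^{2} - 2835 x - 1701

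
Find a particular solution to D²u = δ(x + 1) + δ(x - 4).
\frac{|x + 1|}{2} + \frac{|x - 4|}{2}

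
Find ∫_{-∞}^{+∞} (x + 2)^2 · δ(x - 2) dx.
16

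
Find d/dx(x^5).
5 x^{4}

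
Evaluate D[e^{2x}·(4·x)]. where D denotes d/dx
\left(8 x + 4\right) e^{2 x}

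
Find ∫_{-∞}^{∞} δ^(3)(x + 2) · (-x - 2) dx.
0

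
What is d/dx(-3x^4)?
- 12 x^{3}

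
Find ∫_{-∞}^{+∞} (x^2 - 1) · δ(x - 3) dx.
8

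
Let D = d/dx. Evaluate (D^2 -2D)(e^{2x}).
0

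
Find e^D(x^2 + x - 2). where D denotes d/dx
x \left(x + 3\right)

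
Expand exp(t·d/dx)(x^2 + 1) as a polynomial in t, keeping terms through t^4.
t^{2} + 2 t x + x^{2} + 1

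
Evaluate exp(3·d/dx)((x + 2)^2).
x^{2} + 10 x + 25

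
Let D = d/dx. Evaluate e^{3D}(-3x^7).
- 3 x^{7} - 63 x^{6} - 567 x^{5} - 2835 x^{4} - 8505 x^{3} - 15309 x^{2} - 15309 x - 6561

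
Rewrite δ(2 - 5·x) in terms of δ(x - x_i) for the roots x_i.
\frac{\delta(x - 2/5)}{5}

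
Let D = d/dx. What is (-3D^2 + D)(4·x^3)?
12 x \left(x - 6\right)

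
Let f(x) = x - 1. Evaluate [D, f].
1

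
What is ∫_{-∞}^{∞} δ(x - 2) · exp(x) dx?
e^{2}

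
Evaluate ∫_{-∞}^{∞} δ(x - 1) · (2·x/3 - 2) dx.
- \frac{4}{3}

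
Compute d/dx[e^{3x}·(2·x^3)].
6 x^{2} \left(x + 1\right) e^{3 x}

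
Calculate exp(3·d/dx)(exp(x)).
e^{x + 3}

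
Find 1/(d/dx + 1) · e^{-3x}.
- \frac{e^{- 3 x}}{2}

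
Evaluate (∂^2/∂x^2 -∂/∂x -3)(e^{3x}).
3 e^{3 x}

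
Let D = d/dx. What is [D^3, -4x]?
-12D^{2}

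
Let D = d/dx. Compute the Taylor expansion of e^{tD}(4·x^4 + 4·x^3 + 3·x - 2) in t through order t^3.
t^{3} \left(16 x + 4\right) + 12 t^{2} x \left(2 x + 1\right) + t \left(16 x^{3} + 12 x^{2} + 3\right) + 4 x^{4} + 4 x^{3} + 3 x - 2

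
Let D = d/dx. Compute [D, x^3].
3 x^{2}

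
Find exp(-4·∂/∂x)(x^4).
x^{4} - 16 x^{3} + 96 x^{2} - 256 x + 256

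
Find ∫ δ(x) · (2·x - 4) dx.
-4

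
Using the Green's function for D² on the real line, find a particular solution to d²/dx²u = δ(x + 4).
\frac{|x + 4|}{2}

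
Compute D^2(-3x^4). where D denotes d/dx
- 36 x^{2}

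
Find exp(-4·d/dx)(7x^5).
7 x^{5} - 140 x^{4} + 1120 x^{3} - 4480 x^{2} + 8960 x - 7168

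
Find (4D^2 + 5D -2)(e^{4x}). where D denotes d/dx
82 e^{4 x}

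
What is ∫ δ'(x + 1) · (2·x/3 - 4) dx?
- \frac{2}{3}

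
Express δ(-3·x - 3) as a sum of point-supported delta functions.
\frac{\delta(x + 1)}{3}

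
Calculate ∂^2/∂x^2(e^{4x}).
16 e^{4 x}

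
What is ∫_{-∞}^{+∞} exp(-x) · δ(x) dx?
1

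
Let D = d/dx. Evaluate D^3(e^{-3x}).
- 27 e^{- 3 x}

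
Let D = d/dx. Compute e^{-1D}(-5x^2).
- 5 x^{2} + 10 x - 5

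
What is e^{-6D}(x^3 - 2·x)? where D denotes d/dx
x^{3} - 18 x^{2} + 106 x - 204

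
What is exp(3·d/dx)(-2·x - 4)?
- 2 x - 10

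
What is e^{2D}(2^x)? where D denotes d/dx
2^{x + 2}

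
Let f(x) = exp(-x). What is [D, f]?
- e^{- x}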